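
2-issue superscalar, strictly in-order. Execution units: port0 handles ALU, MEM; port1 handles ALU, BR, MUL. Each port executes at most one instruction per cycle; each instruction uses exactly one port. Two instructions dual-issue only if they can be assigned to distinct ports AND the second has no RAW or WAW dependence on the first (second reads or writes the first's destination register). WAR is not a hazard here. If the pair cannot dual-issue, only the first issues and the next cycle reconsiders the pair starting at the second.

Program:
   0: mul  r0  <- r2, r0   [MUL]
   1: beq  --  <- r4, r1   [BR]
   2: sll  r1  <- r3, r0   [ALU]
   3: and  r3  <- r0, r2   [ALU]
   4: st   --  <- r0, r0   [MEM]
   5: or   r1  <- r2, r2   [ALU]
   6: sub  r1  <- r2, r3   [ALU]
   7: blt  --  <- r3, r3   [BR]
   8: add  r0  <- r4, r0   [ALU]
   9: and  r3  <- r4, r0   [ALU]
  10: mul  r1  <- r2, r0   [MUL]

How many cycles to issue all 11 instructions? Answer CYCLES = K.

0. mul @i0  | no-port MUL/BR
1. beq;sll @i1+i2  | pair
2. and;st @i3+i4  | pair
3. or @i5  | WAW r1
4. sub;blt @i6+i7  | pair
5. add @i8  | RAW r0
6. and;mul @i9+i10  | pair

CYCLES = 7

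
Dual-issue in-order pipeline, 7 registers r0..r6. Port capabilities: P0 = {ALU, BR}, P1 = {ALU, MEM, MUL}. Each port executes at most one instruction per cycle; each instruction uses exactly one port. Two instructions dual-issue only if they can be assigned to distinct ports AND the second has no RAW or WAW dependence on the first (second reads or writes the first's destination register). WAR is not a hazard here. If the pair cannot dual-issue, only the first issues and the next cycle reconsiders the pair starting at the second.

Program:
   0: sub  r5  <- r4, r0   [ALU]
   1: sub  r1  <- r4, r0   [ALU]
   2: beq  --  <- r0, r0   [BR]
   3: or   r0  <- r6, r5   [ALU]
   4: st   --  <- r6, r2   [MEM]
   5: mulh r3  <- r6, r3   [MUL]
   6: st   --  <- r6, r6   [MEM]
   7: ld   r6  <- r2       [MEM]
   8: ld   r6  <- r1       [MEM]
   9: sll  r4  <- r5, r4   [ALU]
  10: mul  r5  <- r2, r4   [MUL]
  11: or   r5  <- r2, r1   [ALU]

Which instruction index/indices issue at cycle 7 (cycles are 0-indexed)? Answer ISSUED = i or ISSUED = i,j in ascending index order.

  cy0 -> i0/i1 (sub.ALU sub.ALU) pair
  cy1 -> i2/i3 (beq.BR or.ALU) pair
  cy2 -> i4 (st.MEM) no-port MEM/MUL
  cy3 -> i5 (mulh.MUL) no-port MUL/MEM
  cy4 -> i6 (st.MEM) no-port MEM/MEM
  cy5 -> i7 (ld.MEM) no-port MEM/MEM
  cy6 -> i8/i9 (ld.MEM sll.ALU) pair
  cy7 -> i10 (mul.MUL) WAW r5
  cy8 -> i11 (or.ALU) tail

ISSUED = 10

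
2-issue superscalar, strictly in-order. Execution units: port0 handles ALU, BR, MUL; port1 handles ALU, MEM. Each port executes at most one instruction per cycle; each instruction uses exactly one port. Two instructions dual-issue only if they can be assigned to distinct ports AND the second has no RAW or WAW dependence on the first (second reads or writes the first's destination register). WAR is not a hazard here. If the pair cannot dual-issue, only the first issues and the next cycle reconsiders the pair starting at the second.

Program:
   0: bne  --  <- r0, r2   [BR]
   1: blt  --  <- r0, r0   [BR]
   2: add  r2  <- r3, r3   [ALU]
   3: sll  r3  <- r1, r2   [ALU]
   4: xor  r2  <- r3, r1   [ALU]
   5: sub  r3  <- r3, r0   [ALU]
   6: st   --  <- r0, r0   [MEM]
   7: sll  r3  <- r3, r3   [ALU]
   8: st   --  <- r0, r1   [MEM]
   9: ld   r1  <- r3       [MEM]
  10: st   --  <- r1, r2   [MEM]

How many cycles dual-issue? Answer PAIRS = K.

PAIRS = 3

#0 head=0: bne i0 no-port BR/BR
#1 head=1: blt add i1+i2 dual
#2 head=3: sll i3 RAW r3
#3 head=4: xor sub i4+i5 dual
#4 head=6: st sll i6+i7 dual
#5 head=8: st i8 no-port MEM/MEM
#6 head=9: ld i9 no-port MEM/MEM
#7 head=10: st i10 tail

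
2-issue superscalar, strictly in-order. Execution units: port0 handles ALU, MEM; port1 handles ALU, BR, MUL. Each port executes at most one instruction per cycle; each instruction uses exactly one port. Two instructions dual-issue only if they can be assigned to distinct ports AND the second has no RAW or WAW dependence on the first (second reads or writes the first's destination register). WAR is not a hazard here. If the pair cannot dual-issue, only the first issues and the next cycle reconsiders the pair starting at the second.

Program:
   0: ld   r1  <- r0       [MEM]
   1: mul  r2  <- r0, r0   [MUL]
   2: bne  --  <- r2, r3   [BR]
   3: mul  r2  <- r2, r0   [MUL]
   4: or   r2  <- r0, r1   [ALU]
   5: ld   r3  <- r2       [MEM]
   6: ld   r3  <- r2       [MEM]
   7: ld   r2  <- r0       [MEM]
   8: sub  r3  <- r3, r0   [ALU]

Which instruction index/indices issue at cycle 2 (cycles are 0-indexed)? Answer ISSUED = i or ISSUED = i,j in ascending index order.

ISSUED = 3

#0 head=0: ld.MEM+mul.MUL i0&i1 2-wide
#1 head=2: bne.BR i2 no-port BR/MUL
#2 head=3: mul.MUL i3 WAW r2
#3 head=4: or.ALU i4 RAW r2
#4 head=5: ld.MEM i5 no-port MEM/MEM
#5 head=6: ld.MEM i6 no-port MEM/MEM
#6 head=7: ld.MEM+sub.ALU i7&i8 2-wide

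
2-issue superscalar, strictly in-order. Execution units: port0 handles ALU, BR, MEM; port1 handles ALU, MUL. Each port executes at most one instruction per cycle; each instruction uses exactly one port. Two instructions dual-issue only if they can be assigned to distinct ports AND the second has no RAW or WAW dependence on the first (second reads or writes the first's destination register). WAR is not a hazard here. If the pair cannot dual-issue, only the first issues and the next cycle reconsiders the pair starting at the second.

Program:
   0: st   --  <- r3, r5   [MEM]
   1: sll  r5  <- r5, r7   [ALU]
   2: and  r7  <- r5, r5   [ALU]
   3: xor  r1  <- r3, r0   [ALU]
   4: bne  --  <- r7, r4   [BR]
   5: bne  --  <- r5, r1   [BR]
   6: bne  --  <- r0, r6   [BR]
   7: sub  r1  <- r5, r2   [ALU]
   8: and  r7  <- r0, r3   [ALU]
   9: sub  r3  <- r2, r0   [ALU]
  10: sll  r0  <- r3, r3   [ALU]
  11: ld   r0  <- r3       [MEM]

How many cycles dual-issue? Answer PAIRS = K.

[0] i0,i1  st.MEM+sll.ALU  -- 2-wide
[1] i2,i3  and.ALU+xor.ALU  -- 2-wide
[2] i4  bne.BR  -- no-port BR/BR
[3] i5  bne.BR  -- no-port BR/BR
[4] i6,i7  bne.BR+sub.ALU  -- 2-wide
[5] i8,i9  and.ALU+sub.ALU  -- 2-wide
[6] i10  sll.ALU  -- WAW r0
[7] i11  ld.MEM  -- tail

PAIRS = 4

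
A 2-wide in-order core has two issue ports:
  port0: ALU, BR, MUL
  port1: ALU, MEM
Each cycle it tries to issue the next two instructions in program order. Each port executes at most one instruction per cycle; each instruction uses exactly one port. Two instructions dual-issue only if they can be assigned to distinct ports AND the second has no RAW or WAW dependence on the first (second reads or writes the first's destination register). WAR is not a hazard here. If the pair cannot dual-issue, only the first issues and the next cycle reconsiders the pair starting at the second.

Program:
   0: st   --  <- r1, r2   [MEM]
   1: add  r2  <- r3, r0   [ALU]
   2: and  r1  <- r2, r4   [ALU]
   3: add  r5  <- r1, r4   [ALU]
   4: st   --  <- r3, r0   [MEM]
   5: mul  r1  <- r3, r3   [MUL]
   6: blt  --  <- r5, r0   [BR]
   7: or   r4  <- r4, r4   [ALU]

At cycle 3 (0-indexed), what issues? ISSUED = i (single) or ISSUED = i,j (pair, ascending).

ISSUED = 5

  cy0 -> i0/i1 (st add) dual
  cy1 -> i2 (and) RAW r1
  cy2 -> i3/i4 (add st) dual
  cy3 -> i5 (mul) no-port MUL/BR
  cy4 -> i6/i7 (blt or) dual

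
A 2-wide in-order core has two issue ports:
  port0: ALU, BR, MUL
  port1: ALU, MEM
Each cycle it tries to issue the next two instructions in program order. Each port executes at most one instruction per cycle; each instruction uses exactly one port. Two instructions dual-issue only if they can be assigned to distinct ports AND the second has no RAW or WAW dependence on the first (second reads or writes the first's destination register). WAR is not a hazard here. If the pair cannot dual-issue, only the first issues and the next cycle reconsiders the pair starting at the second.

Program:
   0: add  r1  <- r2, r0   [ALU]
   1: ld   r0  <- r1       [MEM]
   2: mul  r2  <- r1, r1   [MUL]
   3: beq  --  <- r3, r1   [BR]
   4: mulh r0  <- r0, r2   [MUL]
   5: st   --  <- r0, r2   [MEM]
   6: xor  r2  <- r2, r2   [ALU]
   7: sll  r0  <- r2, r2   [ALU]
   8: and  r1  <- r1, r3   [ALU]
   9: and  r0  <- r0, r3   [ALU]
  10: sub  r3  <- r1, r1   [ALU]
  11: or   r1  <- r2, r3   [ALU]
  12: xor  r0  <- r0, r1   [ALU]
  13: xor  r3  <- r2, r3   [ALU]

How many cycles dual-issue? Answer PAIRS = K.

PAIRS = 5

t=0 i0:add ; RAW r1
t=1 i1+i2:ld+mul ; pair
t=2 i3:beq ; no-port BR/MUL
t=3 i4:mulh ; RAW r0
t=4 i5+i6:st+xor ; pair
t=5 i7+i8:sll+and ; pair
t=6 i9+i10:and+sub ; pair
t=7 i11:or ; RAW r1
t=8 i12+i13:xor+xor ; pair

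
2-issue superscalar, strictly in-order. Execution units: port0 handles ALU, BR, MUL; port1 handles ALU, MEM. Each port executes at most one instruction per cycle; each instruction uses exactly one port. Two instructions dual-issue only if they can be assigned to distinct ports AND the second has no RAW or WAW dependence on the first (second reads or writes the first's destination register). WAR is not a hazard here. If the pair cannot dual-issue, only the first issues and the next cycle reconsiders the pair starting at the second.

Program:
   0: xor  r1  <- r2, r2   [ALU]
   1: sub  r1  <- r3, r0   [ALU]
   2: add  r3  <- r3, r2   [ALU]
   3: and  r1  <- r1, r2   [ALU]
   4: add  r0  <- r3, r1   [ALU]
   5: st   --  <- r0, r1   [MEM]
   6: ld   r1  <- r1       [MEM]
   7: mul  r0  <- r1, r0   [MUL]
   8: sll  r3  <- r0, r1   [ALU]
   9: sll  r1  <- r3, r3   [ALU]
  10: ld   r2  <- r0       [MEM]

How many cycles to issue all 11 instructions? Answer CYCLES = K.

  cy0 -> i0 (xor) WAW r1
  cy1 -> i1/i2 (sub/add) 2-wide
  cy2 -> i3 (and) RAW r1
  cy3 -> i4 (add) RAW r0
  cy4 -> i5 (st) no-port MEM/MEM
  cy5 -> i6 (ld) RAW r1
  cy6 -> i7 (mul) RAW r0
  cy7 -> i8 (sll) RAW r3
  cy8 -> i9/i10 (sll/ld) 2-wide

CYCLES = 9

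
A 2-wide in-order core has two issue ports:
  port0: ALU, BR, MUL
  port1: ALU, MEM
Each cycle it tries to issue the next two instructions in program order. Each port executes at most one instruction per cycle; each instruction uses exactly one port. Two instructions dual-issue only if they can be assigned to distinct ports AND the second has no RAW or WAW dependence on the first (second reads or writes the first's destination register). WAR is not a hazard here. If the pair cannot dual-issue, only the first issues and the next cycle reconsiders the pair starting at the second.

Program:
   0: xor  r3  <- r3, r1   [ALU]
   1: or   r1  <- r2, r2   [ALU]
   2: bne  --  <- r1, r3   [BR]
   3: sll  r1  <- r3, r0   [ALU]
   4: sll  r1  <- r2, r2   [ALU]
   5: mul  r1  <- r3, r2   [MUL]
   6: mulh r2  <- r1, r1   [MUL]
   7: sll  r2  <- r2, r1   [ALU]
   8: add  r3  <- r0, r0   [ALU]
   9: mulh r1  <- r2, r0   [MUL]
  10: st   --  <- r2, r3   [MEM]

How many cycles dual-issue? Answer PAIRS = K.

PAIRS = 4

[0] i0/i1  xor.ALU+or.ALU  -- dual
[1] i2/i3  bne.BR+sll.ALU  -- dual
[2] i4  sll.ALU  -- WAW r1
[3] i5  mul.MUL  -- no-port MUL/MUL
[4] i6  mulh.MUL  -- RAW+WAW r2
[5] i7/i8  sll.ALU+add.ALU  -- dual
[6] i9/i10  mulh.MUL+st.MEM  -- dual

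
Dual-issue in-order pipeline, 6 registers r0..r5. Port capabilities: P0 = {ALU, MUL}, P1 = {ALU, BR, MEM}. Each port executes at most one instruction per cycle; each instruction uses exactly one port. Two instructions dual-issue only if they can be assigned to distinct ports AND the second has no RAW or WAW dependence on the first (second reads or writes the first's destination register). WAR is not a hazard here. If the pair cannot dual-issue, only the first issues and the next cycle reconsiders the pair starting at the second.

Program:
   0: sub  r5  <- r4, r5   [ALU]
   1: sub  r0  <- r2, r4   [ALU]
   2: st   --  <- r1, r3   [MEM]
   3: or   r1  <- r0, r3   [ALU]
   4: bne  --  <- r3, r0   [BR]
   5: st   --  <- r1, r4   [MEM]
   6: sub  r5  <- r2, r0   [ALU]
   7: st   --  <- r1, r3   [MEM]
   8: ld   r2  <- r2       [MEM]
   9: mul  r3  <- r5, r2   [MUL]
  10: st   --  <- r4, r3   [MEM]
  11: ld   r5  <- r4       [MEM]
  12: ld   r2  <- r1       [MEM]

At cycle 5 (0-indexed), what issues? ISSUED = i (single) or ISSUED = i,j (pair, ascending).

ISSUED = 8

t=0 i0,i1:sub sub ; 2-wide
t=1 i2,i3:st or ; 2-wide
t=2 i4:bne ; no-port BR/MEM
t=3 i5,i6:st sub ; 2-wide
t=4 i7:st ; no-port MEM/MEM
t=5 i8:ld ; RAW r2
t=6 i9:mul ; RAW r3
t=7 i10:st ; no-port MEM/MEM
t=8 i11:ld ; no-port MEM/MEM
t=9 i12:ld ; tail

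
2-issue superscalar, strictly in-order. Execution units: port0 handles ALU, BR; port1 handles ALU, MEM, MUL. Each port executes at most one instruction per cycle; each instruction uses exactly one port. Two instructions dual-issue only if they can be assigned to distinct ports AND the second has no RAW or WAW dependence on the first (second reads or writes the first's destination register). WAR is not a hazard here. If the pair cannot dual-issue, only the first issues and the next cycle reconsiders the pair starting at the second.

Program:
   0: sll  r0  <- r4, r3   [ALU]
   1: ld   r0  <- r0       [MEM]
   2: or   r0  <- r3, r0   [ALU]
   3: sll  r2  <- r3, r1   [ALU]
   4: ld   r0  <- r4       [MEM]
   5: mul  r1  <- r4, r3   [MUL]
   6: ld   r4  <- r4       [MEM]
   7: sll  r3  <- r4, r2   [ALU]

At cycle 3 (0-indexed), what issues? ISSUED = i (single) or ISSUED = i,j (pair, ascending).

  cy0 -> i0 (sll) RAW+WAW r0
  cy1 -> i1 (ld) RAW+WAW r0
  cy2 -> i2&i3 (or/sll) pair
  cy3 -> i4 (ld) no-port MEM/MUL
  cy4 -> i5 (mul) no-port MUL/MEM
  cy5 -> i6 (ld) RAW r4
  cy6 -> i7 (sll) tail

ISSUED = 4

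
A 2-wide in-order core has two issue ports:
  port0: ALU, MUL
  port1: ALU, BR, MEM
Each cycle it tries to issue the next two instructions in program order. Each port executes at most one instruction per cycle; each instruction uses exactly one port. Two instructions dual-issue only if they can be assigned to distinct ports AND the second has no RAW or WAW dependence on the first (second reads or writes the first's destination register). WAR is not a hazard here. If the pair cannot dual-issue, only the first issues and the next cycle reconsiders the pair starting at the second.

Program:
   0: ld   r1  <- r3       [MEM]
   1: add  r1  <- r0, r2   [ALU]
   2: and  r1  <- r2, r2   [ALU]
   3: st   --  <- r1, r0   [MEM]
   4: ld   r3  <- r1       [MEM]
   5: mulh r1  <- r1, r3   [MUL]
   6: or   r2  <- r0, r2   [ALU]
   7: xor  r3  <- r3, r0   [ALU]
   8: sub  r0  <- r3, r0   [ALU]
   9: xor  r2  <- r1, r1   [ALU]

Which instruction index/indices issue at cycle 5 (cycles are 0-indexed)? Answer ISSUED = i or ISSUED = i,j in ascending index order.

ISSUED = 5,6

  cy0 -> i0 (ld) WAW r1
  cy1 -> i1 (add) WAW r1
  cy2 -> i2 (and) RAW r1
  cy3 -> i3 (st) no-port MEM/MEM
  cy4 -> i4 (ld) RAW r3
  cy5 -> i5+i6 (mulh;or) 2-wide
  cy6 -> i7 (xor) RAW r3
  cy7 -> i8+i9 (sub;xor) 2-wide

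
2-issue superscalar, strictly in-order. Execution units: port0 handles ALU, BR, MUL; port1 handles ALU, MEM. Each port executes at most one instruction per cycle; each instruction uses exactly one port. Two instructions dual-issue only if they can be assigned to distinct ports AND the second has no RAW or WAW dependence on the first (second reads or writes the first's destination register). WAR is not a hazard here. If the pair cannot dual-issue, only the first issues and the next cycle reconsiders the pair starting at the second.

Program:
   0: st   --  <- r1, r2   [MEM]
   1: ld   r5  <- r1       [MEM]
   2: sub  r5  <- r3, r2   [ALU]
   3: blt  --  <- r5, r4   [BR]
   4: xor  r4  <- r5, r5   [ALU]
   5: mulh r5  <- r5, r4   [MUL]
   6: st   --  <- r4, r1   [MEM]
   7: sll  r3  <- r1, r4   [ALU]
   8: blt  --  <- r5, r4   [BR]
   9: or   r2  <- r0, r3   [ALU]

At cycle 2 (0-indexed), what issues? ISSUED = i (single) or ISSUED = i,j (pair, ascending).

ISSUED = 2

[0] i0  st.MEM  -- no-port MEM/MEM
[1] i1  ld.MEM  -- WAW r5
[2] i2  sub.ALU  -- RAW r5
[3] i3,i4  blt.BR;xor.ALU  -- pair
[4] i5,i6  mulh.MUL;st.MEM  -- pair
[5] i7,i8  sll.ALU;blt.BR  -- pair
[6] i9  or.ALU  -- tail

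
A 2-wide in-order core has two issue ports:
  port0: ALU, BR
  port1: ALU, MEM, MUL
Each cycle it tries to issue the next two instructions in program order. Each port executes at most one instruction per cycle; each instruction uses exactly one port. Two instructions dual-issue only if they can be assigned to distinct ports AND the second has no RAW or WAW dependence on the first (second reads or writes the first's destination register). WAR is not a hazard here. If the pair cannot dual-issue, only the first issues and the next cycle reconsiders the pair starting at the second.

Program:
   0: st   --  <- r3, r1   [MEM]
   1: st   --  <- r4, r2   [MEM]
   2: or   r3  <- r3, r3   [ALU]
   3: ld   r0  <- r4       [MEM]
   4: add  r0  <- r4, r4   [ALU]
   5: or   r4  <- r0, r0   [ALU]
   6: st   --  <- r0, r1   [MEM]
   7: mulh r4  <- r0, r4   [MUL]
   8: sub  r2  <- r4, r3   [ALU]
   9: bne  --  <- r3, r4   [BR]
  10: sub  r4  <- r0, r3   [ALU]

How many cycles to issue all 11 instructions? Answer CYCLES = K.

0. st @i0  | no-port MEM/MEM
1. st/or @i1/i2  | 2-wide
2. ld @i3  | WAW r0
3. add @i4  | RAW r0
4. or/st @i5/i6  | 2-wide
5. mulh @i7  | RAW r4
6. sub/bne @i8/i9  | 2-wide
7. sub @i10  | tail

CYCLES = 8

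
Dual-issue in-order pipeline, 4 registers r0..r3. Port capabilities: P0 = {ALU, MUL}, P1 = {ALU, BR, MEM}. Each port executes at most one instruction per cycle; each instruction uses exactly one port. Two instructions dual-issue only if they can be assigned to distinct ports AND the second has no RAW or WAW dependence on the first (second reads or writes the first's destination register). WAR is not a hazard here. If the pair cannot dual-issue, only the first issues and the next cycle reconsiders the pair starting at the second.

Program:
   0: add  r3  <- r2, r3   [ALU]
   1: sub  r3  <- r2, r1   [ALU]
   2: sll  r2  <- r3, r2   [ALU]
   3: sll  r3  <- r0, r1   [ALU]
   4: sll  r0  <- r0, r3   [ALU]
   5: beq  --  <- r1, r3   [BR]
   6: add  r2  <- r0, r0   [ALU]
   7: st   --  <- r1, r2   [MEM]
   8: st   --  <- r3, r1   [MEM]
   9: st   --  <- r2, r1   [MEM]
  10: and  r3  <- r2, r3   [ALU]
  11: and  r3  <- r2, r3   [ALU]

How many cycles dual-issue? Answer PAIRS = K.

#0 head=0: add i0 WAW r3
#1 head=1: sub i1 RAW r3
#2 head=2: sll+sll i2/i3 dual
#3 head=4: sll+beq i4/i5 dual
#4 head=6: add i6 RAW r2
#5 head=7: st i7 no-port MEM/MEM
#6 head=8: st i8 no-port MEM/MEM
#7 head=9: st+and i9/i10 dual
#8 head=11: and i11 tail

PAIRS = 3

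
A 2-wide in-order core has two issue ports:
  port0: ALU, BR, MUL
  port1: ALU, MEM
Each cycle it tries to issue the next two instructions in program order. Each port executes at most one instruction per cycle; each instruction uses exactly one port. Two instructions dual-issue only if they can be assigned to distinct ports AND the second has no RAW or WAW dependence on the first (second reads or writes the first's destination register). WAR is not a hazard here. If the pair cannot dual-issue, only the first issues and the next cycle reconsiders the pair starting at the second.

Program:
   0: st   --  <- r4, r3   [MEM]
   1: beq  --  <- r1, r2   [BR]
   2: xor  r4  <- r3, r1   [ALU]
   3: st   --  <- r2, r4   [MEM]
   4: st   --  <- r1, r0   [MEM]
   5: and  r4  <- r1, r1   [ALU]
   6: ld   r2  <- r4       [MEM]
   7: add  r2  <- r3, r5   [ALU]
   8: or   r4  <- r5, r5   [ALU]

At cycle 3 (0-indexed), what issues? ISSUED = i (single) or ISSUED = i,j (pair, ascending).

t=0 i0+i1:st.MEM beq.BR ; 2-wide
t=1 i2:xor.ALU ; RAW r4
t=2 i3:st.MEM ; no-port MEM/MEM
t=3 i4+i5:st.MEM and.ALU ; 2-wide
t=4 i6:ld.MEM ; WAW r2
t=5 i7+i8:add.ALU or.ALU ; 2-wide

ISSUED = 4,5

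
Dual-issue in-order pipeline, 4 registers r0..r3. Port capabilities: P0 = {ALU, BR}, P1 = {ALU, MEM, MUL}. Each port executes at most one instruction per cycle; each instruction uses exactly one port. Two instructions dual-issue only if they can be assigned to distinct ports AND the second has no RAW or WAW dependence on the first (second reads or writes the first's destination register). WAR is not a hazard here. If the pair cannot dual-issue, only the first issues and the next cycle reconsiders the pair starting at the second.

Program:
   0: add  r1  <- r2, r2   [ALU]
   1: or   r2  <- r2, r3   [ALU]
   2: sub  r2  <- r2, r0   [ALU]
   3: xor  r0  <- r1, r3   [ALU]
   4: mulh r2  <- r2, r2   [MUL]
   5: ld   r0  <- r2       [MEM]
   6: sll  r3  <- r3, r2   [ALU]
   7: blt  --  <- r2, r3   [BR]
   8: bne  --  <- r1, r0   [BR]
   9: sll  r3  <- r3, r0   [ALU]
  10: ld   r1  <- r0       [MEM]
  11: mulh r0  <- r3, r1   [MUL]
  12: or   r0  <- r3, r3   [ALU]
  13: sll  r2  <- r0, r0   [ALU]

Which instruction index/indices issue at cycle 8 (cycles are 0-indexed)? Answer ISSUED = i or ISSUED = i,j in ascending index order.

0. add.ALU;or.ALU @i0/i1  | 2-wide
1. sub.ALU;xor.ALU @i2/i3  | 2-wide
2. mulh.MUL @i4  | no-port MUL/MEM
3. ld.MEM;sll.ALU @i5/i6  | 2-wide
4. blt.BR @i7  | no-port BR/BR
5. bne.BR;sll.ALU @i8/i9  | 2-wide
6. ld.MEM @i10  | no-port MEM/MUL
7. mulh.MUL @i11  | WAW r0
8. or.ALU @i12  | RAW r0
9. sll.ALU @i13  | tail

ISSUED = 12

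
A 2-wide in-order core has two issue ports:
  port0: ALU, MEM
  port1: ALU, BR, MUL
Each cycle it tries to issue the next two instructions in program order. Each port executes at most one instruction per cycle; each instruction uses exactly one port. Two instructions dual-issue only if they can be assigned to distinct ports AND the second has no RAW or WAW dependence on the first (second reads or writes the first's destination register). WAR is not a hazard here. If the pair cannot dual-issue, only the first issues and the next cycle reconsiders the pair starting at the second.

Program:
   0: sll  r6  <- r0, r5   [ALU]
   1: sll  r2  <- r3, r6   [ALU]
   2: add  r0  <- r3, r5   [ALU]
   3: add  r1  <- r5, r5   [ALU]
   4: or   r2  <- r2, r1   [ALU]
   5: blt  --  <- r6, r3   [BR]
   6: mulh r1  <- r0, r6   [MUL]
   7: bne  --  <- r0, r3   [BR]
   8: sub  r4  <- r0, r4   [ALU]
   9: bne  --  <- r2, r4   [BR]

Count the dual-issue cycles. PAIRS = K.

[0] i0  sll.ALU  -- RAW r6
[1] i1,i2  sll.ALU;add.ALU  -- dual
[2] i3  add.ALU  -- RAW r1
[3] i4,i5  or.ALU;blt.BR  -- dual
[4] i6  mulh.MUL  -- no-port MUL/BR
[5] i7,i8  bne.BR;sub.ALU  -- dual
[6] i9  bne.BR  -- tail

PAIRS = 3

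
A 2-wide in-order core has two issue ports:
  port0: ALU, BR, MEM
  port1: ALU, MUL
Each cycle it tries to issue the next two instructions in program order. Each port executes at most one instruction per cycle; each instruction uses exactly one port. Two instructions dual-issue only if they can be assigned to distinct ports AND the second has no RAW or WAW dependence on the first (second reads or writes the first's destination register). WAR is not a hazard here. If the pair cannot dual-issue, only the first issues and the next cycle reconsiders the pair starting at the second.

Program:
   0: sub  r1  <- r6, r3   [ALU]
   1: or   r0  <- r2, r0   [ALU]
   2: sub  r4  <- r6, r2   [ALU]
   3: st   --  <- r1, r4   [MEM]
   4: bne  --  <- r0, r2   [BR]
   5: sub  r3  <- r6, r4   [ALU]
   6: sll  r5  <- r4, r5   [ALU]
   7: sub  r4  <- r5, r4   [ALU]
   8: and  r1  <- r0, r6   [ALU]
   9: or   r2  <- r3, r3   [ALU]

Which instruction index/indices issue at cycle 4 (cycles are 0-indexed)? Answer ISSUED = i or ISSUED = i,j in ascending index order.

t=0 i0,i1:sub.ALU or.ALU ; pair
t=1 i2:sub.ALU ; RAW r4
t=2 i3:st.MEM ; no-port MEM/BR
t=3 i4,i5:bne.BR sub.ALU ; pair
t=4 i6:sll.ALU ; RAW r5
t=5 i7,i8:sub.ALU and.ALU ; pair
t=6 i9:or.ALU ; tail

ISSUED = 6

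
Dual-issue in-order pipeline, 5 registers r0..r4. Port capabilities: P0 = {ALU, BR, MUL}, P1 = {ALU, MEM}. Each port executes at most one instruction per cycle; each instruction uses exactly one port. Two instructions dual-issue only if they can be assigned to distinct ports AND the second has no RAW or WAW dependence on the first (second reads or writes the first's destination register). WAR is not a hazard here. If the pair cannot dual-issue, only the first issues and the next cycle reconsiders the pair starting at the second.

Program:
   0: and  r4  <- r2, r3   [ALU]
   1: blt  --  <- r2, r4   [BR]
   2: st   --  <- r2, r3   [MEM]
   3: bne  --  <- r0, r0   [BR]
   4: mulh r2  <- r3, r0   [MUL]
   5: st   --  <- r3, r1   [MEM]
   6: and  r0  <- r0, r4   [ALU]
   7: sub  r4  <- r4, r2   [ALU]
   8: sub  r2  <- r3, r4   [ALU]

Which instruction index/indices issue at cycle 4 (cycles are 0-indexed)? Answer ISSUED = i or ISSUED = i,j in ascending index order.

t=0 i0:and ; RAW r4
t=1 i1/i2:blt+st ; pair
t=2 i3:bne ; no-port BR/MUL
t=3 i4/i5:mulh+st ; pair
t=4 i6/i7:and+sub ; pair
t=5 i8:sub ; tail

ISSUED = 6,7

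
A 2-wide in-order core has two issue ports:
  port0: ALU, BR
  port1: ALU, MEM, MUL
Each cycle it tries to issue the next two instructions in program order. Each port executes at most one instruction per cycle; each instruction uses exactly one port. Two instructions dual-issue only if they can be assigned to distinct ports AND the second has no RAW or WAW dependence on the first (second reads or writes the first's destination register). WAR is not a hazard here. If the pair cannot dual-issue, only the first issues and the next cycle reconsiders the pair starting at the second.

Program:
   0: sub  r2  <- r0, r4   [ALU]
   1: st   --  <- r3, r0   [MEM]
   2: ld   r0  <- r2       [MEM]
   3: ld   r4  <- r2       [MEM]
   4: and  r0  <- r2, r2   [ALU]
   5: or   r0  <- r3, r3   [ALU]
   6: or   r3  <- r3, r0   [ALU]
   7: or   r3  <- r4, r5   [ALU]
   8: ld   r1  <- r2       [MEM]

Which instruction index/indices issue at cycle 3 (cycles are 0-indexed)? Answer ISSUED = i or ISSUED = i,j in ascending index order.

ISSUED = 5

#0 head=0: sub.ALU/st.MEM i0&i1 2-wide
#1 head=2: ld.MEM i2 no-port MEM/MEM
#2 head=3: ld.MEM/and.ALU i3&i4 2-wide
#3 head=5: or.ALU i5 RAW r0
#4 head=6: or.ALU i6 WAW r3
#5 head=7: or.ALU/ld.MEM i7&i8 2-wide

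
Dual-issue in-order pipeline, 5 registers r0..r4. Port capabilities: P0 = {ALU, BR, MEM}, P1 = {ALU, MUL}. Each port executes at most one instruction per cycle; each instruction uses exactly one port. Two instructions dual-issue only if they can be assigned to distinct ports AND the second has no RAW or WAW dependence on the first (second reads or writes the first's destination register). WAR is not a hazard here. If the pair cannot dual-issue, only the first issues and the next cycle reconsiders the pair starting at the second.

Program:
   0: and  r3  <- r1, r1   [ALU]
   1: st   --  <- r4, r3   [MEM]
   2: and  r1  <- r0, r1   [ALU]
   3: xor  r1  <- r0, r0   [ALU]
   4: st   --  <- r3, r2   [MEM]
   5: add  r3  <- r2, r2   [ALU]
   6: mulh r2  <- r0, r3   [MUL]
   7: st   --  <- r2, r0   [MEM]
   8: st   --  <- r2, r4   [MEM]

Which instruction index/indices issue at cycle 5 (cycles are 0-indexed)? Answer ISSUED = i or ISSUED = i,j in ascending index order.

#0 head=0: and i0 RAW r3
#1 head=1: st+and i1,i2 2-wide
#2 head=3: xor+st i3,i4 2-wide
#3 head=5: add i5 RAW r3
#4 head=6: mulh i6 RAW r2
#5 head=7: st i7 no-port MEM/MEM
#6 head=8: st i8 tail

ISSUED = 7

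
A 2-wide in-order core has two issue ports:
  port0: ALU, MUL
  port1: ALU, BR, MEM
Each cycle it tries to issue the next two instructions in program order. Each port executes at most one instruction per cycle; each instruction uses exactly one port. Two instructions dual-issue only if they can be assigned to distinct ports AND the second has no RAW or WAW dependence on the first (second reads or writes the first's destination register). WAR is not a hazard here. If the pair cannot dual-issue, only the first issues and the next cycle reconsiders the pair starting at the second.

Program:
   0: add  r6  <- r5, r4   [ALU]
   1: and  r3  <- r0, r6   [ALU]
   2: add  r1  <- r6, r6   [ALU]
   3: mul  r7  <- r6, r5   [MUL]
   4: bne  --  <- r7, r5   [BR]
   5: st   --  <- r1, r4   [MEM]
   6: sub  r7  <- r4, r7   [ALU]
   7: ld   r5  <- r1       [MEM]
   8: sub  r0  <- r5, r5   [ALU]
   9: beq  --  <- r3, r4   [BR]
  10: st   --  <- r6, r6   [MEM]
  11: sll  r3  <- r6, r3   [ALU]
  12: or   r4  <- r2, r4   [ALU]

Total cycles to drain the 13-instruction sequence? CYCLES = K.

  cy0 -> i0 (add) RAW r6
  cy1 -> i1,i2 (and+add) dual
  cy2 -> i3 (mul) RAW r7
  cy3 -> i4 (bne) no-port BR/MEM
  cy4 -> i5,i6 (st+sub) dual
  cy5 -> i7 (ld) RAW r5
  cy6 -> i8,i9 (sub+beq) dual
  cy7 -> i10,i11 (st+sll) dual
  cy8 -> i12 (or) tail

CYCLES = 9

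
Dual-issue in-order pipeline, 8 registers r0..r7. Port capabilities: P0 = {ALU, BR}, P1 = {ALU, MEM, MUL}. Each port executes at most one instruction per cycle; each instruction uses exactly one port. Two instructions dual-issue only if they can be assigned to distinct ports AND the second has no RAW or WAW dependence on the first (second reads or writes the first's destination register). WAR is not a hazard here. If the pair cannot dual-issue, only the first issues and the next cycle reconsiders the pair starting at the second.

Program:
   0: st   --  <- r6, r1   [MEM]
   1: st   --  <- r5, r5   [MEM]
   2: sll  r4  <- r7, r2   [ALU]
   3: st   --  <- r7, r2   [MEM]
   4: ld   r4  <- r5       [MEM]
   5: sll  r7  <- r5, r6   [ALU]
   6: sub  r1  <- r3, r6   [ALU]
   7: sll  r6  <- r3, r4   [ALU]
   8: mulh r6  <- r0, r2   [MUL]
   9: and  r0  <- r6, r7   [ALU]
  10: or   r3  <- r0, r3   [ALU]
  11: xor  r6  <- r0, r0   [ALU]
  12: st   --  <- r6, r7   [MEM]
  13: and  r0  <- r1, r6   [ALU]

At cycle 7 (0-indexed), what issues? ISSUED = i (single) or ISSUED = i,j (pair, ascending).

#0 head=0: st.MEM i0 no-port MEM/MEM
#1 head=1: st.MEM sll.ALU i1+i2 pair
#2 head=3: st.MEM i3 no-port MEM/MEM
#3 head=4: ld.MEM sll.ALU i4+i5 pair
#4 head=6: sub.ALU sll.ALU i6+i7 pair
#5 head=8: mulh.MUL i8 RAW r6
#6 head=9: and.ALU i9 RAW r0
#7 head=10: or.ALU xor.ALU i10+i11 pair
#8 head=12: st.MEM and.ALU i12+i13 pair

ISSUED = 10,11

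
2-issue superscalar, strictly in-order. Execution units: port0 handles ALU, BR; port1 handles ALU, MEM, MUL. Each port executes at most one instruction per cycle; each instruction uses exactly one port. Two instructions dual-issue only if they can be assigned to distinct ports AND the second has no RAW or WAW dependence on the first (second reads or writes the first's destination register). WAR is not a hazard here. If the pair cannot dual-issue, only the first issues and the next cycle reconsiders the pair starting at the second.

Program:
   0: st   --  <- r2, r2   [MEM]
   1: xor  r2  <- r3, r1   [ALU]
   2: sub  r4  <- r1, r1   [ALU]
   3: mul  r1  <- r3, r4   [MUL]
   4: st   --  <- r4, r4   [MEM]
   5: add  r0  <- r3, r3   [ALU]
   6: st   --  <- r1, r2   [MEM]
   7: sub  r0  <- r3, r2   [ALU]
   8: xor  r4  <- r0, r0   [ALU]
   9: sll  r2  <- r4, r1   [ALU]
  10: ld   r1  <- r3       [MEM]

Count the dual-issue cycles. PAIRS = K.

PAIRS = 4

  cy0 -> i0+i1 (st.MEM/xor.ALU) 2-wide
  cy1 -> i2 (sub.ALU) RAW r4
  cy2 -> i3 (mul.MUL) no-port MUL/MEM
  cy3 -> i4+i5 (st.MEM/add.ALU) 2-wide
  cy4 -> i6+i7 (st.MEM/sub.ALU) 2-wide
  cy5 -> i8 (xor.ALU) RAW r4
  cy6 -> i9+i10 (sll.ALU/ld.MEM) 2-wide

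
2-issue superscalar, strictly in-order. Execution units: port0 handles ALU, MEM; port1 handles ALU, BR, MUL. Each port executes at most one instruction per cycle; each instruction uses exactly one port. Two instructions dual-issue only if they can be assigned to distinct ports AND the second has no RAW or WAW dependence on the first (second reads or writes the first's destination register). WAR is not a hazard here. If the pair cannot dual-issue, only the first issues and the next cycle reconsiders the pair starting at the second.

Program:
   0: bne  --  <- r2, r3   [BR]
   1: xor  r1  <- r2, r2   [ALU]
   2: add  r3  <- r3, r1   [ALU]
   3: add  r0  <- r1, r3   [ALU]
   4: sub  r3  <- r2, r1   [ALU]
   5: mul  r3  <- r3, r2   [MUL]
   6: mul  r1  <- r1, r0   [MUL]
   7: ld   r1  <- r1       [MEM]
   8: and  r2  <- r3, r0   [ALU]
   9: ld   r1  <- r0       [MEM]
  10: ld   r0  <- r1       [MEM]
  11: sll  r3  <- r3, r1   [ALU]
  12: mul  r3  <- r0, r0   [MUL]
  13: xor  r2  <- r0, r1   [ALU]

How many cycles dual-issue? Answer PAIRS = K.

PAIRS = 5

  cy0 -> i0,i1 (bne xor) 2-wide
  cy1 -> i2 (add) RAW r3
  cy2 -> i3,i4 (add sub) 2-wide
  cy3 -> i5 (mul) no-port MUL/MUL
  cy4 -> i6 (mul) RAW+WAW r1
  cy5 -> i7,i8 (ld and) 2-wide
  cy6 -> i9 (ld) no-port MEM/MEM
  cy7 -> i10,i11 (ld sll) 2-wide
  cy8 -> i12,i13 (mul xor) 2-wide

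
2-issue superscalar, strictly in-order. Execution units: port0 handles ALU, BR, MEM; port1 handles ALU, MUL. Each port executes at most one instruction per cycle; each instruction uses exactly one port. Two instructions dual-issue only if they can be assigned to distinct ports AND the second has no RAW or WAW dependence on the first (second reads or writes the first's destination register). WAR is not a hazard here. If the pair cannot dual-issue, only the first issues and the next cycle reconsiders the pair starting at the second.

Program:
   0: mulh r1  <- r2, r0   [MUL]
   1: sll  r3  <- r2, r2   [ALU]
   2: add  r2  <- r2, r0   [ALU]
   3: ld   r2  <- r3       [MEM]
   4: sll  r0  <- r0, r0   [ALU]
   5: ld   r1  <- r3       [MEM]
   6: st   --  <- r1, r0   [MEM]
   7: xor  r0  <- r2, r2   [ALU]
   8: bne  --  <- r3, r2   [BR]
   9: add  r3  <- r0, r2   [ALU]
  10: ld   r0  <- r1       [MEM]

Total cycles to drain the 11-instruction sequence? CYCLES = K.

CYCLES = 7

t=0 i0&i1:mulh+sll ; pair
t=1 i2:add ; WAW r2
t=2 i3&i4:ld+sll ; pair
t=3 i5:ld ; no-port MEM/MEM
t=4 i6&i7:st+xor ; pair
t=5 i8&i9:bne+add ; pair
t=6 i10:ld ; tail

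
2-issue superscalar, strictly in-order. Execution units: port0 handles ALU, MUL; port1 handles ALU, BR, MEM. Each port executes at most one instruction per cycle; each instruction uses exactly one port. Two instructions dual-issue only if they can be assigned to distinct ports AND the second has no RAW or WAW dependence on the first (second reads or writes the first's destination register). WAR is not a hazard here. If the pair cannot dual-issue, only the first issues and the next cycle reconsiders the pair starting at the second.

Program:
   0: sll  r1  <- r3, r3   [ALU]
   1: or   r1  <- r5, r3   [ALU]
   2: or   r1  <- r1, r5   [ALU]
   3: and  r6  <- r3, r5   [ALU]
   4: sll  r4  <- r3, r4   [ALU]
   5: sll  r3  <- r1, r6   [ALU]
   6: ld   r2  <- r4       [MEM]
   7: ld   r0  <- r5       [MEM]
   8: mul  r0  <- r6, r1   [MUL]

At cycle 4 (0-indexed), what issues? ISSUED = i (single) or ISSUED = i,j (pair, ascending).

ISSUED = 6

  cy0 -> i0 (sll.ALU) WAW r1
  cy1 -> i1 (or.ALU) RAW+WAW r1
  cy2 -> i2&i3 (or.ALU+and.ALU) pair
  cy3 -> i4&i5 (sll.ALU+sll.ALU) pair
  cy4 -> i6 (ld.MEM) no-port MEM/MEM
  cy5 -> i7 (ld.MEM) WAW r0
  cy6 -> i8 (mul.MUL) tail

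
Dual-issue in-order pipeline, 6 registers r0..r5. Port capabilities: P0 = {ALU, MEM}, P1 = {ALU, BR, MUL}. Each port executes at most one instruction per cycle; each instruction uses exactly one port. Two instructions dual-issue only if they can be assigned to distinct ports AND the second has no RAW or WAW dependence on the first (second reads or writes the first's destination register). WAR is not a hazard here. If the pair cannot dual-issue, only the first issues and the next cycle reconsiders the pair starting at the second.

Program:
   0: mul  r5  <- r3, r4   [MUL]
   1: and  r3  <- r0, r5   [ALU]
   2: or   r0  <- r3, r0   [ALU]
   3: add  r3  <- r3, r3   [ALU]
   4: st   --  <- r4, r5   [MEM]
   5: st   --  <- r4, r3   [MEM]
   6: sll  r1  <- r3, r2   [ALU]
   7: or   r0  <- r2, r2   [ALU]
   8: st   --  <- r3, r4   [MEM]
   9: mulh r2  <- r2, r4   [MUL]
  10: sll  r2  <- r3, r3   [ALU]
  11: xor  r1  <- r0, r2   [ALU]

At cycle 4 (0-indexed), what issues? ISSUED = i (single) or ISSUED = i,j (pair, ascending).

c0: i0 mul  RAW r5
c1: i1 and  RAW r3
c2: i2&i3 or+add  pair
c3: i4 st  no-port MEM/MEM
c4: i5&i6 st+sll  pair
c5: i7&i8 or+st  pair
c6: i9 mulh  WAW r2
c7: i10 sll  RAW r2
c8: i11 xor  tail

ISSUED = 5,6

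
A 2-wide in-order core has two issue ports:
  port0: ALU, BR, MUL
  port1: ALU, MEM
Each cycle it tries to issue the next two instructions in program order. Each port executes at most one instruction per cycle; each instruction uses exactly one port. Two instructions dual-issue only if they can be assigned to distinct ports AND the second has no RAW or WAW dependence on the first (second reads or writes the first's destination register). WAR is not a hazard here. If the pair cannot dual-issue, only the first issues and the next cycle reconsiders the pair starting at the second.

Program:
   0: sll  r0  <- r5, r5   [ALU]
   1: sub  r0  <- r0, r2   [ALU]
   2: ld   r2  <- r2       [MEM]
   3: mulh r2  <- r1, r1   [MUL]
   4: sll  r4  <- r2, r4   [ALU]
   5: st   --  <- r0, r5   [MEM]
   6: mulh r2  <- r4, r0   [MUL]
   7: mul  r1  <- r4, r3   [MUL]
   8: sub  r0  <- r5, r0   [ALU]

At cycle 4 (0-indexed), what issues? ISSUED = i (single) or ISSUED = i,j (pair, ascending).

ISSUED = 6

#0 head=0: sll.ALU i0 RAW+WAW r0
#1 head=1: sub.ALU ld.MEM i1,i2 dual
#2 head=3: mulh.MUL i3 RAW r2
#3 head=4: sll.ALU st.MEM i4,i5 dual
#4 head=6: mulh.MUL i6 no-port MUL/MUL
#5 head=7: mul.MUL sub.ALU i7,i8 dual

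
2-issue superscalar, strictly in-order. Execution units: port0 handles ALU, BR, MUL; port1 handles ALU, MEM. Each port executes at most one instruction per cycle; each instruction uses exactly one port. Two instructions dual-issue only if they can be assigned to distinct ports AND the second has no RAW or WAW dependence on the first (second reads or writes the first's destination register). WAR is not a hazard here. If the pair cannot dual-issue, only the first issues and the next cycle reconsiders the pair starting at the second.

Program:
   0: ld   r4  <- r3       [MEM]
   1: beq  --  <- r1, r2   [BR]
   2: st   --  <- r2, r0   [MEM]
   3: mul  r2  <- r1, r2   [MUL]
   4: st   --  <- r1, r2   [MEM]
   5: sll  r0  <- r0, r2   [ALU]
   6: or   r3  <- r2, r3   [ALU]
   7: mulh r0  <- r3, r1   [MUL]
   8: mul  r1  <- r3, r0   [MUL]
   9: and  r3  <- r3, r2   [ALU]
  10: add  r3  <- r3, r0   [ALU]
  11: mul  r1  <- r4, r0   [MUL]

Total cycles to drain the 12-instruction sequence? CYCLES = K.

CYCLES = 7

c0: i0/i1 ld beq  2-wide
c1: i2/i3 st mul  2-wide
c2: i4/i5 st sll  2-wide
c3: i6 or  RAW r3
c4: i7 mulh  no-port MUL/MUL
c5: i8/i9 mul and  2-wide
c6: i10/i11 add mul  2-wide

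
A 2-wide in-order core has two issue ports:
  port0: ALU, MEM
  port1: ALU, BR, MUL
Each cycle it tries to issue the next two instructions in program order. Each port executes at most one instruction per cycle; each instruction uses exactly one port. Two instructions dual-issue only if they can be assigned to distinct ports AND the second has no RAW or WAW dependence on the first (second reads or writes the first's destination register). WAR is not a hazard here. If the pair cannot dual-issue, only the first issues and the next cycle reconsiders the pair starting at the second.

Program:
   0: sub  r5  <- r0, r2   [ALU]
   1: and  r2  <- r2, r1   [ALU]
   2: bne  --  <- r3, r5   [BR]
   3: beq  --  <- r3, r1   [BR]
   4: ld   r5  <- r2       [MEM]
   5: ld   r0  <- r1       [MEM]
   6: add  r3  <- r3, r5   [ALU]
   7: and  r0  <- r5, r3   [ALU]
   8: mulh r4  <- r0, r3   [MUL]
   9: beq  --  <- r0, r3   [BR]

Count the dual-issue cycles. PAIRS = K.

t=0 i0,i1:sub.ALU+and.ALU ; 2-wide
t=1 i2:bne.BR ; no-port BR/BR
t=2 i3,i4:beq.BR+ld.MEM ; 2-wide
t=3 i5,i6:ld.MEM+add.ALU ; 2-wide
t=4 i7:and.ALU ; RAW r0
t=5 i8:mulh.MUL ; no-port MUL/BR
t=6 i9:beq.BR ; tail

PAIRS = 3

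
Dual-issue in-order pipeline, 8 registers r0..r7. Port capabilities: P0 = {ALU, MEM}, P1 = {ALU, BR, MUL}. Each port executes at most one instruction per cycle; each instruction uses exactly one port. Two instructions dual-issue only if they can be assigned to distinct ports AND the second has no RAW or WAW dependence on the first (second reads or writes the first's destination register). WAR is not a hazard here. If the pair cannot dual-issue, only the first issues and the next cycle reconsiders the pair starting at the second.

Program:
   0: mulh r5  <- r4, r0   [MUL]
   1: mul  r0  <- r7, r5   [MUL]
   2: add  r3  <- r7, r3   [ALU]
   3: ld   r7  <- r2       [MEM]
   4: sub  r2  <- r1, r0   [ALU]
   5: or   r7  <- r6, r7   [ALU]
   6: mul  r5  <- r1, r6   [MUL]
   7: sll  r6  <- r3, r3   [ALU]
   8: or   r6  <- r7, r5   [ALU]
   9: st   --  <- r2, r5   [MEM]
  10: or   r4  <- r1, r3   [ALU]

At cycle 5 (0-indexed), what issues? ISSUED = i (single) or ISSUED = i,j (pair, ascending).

#0 head=0: mulh i0 no-port MUL/MUL
#1 head=1: mul;add i1+i2 dual
#2 head=3: ld;sub i3+i4 dual
#3 head=5: or;mul i5+i6 dual
#4 head=7: sll i7 WAW r6
#5 head=8: or;st i8+i9 dual
#6 head=10: or i10 tail

ISSUED = 8,9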